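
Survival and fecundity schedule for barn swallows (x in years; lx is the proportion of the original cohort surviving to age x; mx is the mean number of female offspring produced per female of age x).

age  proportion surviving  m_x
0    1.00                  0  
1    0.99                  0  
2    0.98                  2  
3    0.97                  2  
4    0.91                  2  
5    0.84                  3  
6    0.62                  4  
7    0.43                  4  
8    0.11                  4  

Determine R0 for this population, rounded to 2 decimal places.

12.88

lx·mx by age: 0, 0, 1.96, 1.94, 1.82, 2.52, 2.48, 1.72, 0.44
R0 = Σ lx·mx = 12.88 → 12.88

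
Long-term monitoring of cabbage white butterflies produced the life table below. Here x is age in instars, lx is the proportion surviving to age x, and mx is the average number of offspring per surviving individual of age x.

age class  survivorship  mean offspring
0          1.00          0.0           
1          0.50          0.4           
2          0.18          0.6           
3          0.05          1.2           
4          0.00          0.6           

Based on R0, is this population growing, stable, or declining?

declining

R0 = Σ lx·mx = 0 + 0.2 + 0.108 + 0.06 + 0 = 0.368
R0 < 1, so the population is declining.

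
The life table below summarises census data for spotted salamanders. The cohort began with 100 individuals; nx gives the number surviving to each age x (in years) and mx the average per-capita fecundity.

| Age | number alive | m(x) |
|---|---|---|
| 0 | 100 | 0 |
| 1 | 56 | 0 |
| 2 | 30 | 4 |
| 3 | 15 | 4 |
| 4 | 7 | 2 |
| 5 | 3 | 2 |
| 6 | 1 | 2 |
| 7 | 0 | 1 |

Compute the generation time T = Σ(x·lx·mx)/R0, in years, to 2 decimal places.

lx = nx/n0 = nx/100: 1, 0.56, 0.3, 0.15, 0.07, 0.03, 0.01, 0
lx·mx: 0, 0, 1.2, 0.6, 0.14, 0.06, 0.02, 0 → R0 = 2.02
x·lx·mx: 0, 0, 2.4, 1.8, 0.56, 0.3, 0.12, 0 → Σ = 5.18
T = 5.18 / 2.02 = 2.564356… → 2.56

2.56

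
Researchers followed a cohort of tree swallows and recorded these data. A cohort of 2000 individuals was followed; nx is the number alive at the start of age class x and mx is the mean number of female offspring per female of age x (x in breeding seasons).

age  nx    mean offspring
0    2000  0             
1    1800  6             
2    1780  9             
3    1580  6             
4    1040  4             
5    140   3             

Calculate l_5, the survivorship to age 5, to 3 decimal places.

l_5 = n_5/n_0 = 140/2000 = 0.07 → 0.070

0.070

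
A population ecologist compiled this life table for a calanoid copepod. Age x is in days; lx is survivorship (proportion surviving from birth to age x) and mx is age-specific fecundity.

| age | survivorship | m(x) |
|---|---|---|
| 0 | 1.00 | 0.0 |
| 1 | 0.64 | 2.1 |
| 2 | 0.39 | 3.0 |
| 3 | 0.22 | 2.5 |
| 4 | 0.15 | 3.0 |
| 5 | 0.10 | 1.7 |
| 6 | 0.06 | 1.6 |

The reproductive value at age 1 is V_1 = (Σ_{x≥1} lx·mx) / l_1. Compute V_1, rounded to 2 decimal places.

lx·mx for x ≥ 1: 1.344, 1.17, 0.55, 0.45, 0.17, 0.096 → sum = 3.78
V_1 = 3.78 / l_1 = 3.78 / 0.64 = 5.90625 → 5.91

5.91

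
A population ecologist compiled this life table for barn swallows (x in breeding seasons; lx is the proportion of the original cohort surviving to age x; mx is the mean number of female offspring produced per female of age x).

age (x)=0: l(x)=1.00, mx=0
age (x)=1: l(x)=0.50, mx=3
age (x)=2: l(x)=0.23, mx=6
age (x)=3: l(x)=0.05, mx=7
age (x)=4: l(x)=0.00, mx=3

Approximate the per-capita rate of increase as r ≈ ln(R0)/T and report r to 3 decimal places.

0.713

R0 = Σ lx·mx = 0 + 1.5 + 1.38 + 0.35 + 0 = 3.23
Σ x·lx·mx = 5.31; T = 5.31/3.23 = 1.64396…
r ≈ ln(R0)/T = ln(3.23)/1.64396… = 0.7132… → 0.713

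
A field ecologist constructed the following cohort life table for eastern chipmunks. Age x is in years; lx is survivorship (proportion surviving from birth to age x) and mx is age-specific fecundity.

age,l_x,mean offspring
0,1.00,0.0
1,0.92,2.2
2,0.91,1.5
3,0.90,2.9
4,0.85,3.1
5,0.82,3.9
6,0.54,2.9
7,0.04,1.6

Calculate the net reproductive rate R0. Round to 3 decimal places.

lx·mx by age: 0, 2.024, 1.365, 2.61, 2.635, 3.198, 1.566, 0.064
R0 = Σ lx·mx = 13.462 → 13.462

13.462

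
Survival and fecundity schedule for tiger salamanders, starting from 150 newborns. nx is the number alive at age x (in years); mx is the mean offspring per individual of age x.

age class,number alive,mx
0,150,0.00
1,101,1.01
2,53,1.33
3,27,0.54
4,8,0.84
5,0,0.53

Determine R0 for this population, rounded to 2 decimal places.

1.29

lx = nx/n0 = nx/150: 1, 0.67333…, 0.35333…, 0.18, 0.05333…, 0
lx·mx by age: 0, 0.680067…, 0.469933…, 0.0972, 0.0448…, 0
R0 = Σ lx·mx = 1.292… → 1.29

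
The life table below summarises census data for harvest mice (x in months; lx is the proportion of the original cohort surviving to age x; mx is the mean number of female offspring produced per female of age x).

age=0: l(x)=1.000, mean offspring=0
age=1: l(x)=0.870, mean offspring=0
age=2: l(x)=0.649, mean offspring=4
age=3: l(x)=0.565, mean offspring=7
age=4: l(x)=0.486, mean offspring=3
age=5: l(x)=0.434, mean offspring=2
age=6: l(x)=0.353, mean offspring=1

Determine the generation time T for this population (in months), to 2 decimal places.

lx·mx: 0, 0, 2.596, 3.955, 1.458, 0.868, 0.353 → R0 = 9.23
x·lx·mx: 0, 0, 5.192, 11.865, 5.832, 4.34, 2.118 → Σ = 29.347
T = 29.347 / 9.23 = 3.179523… → 3.18

3.18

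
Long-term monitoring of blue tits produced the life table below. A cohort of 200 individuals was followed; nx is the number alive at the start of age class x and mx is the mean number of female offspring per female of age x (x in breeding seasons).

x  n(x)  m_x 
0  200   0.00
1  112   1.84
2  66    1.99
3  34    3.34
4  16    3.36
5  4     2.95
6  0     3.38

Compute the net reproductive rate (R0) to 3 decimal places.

2.583

lx = nx/n0 = nx/200: 1, 0.56, 0.33, 0.17, 0.08, 0.02, 0
lx·mx by age: 0, 1.0304, 0.6567, 0.5678, 0.2688, 0.059, 0
R0 = Σ lx·mx = 2.5827 → 2.583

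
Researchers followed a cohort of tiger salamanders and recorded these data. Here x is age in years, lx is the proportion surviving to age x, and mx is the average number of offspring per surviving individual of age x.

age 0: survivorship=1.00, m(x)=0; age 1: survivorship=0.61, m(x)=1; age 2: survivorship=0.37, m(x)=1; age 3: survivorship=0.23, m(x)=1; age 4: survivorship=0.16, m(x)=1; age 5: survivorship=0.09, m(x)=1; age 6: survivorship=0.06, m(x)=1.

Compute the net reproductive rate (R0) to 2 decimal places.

1.52

lx·mx by age: 0, 0.61, 0.37, 0.23, 0.16, 0.09, 0.06
R0 = Σ lx·mx = 1.52 → 1.52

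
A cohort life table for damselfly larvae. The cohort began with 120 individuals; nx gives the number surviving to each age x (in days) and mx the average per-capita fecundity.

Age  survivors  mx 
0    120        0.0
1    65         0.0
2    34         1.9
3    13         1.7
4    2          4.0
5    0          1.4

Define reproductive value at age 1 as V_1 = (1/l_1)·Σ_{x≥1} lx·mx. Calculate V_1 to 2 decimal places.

lx = nx/n0 = nx/120: 1, 0.54167…, 0.28333…, 0.10833…, 0.01667…, 0
lx·mx for x ≥ 1: 0, 0.538333…, 0.184167…, 0.066667…, 0 → sum = 0.789167…
V_1 = 0.789167… / l_1 = 0.789167… / 0.541667… = 1.456923… → 1.46

1.46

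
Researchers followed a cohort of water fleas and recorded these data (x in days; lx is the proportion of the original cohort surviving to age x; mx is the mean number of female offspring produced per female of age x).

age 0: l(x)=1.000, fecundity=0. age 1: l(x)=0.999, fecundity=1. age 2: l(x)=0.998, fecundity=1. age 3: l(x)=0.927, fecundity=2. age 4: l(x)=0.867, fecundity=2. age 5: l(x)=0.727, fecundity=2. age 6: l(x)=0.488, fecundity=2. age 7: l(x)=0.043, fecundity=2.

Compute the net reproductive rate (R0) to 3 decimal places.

lx·mx by age: 0, 0.999, 0.998, 1.854, 1.734, 1.454, 0.976, 0.086
R0 = Σ lx·mx = 8.101 → 8.101

8.101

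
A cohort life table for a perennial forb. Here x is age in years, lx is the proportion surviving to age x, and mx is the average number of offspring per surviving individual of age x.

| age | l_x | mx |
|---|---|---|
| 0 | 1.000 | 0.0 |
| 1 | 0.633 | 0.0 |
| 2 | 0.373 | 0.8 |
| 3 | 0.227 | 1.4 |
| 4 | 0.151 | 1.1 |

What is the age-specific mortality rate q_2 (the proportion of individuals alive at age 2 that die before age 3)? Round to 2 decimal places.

0.39

q_2 = (l_2 − l_3) / l_2 = (0.373 − 0.227) / 0.373
     = 0.146 / 0.373 = 0.391421… → 0.39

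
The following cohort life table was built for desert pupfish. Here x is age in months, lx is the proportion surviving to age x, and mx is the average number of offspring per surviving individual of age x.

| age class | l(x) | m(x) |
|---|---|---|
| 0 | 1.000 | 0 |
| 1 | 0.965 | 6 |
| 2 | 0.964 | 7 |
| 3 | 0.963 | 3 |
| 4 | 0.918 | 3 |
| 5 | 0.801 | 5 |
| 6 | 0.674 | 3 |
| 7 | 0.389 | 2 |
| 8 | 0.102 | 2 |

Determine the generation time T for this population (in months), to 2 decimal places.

3.10

lx·mx: 0, 5.79, 6.748, 2.889, 2.754, 4.005, 2.022, 0.778, 0.204 → R0 = 25.19
x·lx·mx: 0, 5.79, 13.496, 8.667, 11.016, 20.025, 12.132, 5.446, 1.632 → Σ = 78.204
T = 78.204 / 25.19 = 3.104565… → 3.10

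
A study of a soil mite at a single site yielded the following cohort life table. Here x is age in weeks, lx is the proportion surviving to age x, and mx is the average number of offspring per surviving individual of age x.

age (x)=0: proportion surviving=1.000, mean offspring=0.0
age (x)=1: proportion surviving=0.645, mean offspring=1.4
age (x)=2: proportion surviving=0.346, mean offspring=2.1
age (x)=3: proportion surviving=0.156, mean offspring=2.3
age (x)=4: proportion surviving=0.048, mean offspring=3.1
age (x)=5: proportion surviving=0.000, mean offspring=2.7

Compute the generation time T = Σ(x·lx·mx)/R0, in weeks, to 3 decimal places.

1.885

lx·mx: 0, 0.903, 0.7266, 0.3588, 0.1488, 0 → R0 = 2.1372
x·lx·mx: 0, 0.903, 1.4532, 1.0764, 0.5952, 0 → Σ = 4.0278
T = 4.0278 / 2.1372 = 1.884615… → 1.885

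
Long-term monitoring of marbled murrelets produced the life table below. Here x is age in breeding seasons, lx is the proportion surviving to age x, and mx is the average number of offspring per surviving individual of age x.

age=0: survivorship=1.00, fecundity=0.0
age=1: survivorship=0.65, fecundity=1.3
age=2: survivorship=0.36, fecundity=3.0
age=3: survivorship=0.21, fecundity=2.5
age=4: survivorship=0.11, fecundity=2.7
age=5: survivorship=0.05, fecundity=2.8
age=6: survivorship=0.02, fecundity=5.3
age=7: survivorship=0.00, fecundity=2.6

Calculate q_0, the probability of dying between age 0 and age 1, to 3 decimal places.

q_0 = (l_0 − l_1) / l_0 = (1 − 0.65) / 1
     = 0.35 / 1 = 0.35 → 0.350

0.350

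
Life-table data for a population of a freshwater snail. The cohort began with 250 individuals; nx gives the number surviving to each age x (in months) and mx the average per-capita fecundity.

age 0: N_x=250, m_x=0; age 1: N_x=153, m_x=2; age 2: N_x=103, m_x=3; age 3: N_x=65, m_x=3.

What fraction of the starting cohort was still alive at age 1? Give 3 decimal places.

l_1 = n_1/n_0 = 153/250 = 0.612 → 0.612

0.612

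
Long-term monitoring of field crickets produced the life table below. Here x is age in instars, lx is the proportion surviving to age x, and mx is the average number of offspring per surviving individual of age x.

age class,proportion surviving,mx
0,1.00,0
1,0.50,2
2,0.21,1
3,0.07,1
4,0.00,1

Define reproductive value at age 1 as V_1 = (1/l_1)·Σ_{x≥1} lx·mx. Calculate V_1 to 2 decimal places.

lx·mx for x ≥ 1: 1, 0.21, 0.07, 0 → sum = 1.28
V_1 = 1.28 / l_1 = 1.28 / 0.5 = 2.56 → 2.56

2.56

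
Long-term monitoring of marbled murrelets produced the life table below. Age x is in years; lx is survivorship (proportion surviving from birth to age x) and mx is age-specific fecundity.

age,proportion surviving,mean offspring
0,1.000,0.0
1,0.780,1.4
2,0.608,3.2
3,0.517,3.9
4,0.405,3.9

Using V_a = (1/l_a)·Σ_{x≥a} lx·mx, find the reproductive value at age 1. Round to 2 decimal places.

lx·mx for x ≥ 1: 1.092, 1.9456, 2.0163, 1.5795 → sum = 6.6334
V_1 = 6.6334 / l_1 = 6.6334 / 0.78 = 8.504359… → 8.50

8.50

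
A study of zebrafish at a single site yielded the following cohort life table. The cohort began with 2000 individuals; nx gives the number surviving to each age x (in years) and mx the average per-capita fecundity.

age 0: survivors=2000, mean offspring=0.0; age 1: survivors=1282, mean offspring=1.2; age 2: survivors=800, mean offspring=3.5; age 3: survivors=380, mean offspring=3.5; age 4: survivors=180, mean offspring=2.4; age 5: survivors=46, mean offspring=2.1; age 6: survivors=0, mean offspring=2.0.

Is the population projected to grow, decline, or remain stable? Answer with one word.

growing

lx = nx/n0 = nx/2000: 1, 0.641, 0.4, 0.19, 0.09, 0.023, 0
R0 = Σ lx·mx = 0 + 0.7692 + 1.4 + 0.665 + 0.216 + 0.0483 + 0 = 3.0985
R0 > 1, so the population is growing.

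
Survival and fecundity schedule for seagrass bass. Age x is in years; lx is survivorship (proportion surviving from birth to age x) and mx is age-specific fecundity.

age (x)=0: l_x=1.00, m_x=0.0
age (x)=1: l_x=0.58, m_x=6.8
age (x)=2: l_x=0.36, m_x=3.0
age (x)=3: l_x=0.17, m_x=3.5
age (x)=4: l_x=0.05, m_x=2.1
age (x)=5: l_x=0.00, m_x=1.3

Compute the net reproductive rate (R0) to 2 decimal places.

lx·mx by age: 0, 3.944, 1.08, 0.595, 0.105, 0
R0 = Σ lx·mx = 5.724 → 5.72

5.72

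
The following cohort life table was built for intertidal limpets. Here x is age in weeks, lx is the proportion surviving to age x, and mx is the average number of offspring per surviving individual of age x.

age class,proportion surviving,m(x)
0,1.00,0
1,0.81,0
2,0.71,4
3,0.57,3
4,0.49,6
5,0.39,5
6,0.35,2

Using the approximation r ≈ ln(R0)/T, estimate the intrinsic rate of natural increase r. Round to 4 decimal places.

0.6432

R0 = Σ lx·mx = 0 + 0 + 2.84 + 1.71 + 2.94 + 1.95 + 0.7 = 10.14
Σ x·lx·mx = 36.52; T = 36.52/10.14 = 3.60158…
r ≈ ln(R0)/T = ln(10.14)/3.60158… = 0.643187… → 0.6432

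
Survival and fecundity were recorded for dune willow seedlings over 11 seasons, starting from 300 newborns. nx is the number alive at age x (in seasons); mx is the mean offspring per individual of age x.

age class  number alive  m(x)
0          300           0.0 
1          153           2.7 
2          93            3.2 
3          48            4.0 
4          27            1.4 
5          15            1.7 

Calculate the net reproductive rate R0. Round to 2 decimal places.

3.22

lx = nx/n0 = nx/300: 1, 0.51, 0.31, 0.16, 0.09, 0.05
lx·mx by age: 0, 1.377, 0.992, 0.64, 0.126, 0.085
R0 = Σ lx·mx = 3.22 → 3.22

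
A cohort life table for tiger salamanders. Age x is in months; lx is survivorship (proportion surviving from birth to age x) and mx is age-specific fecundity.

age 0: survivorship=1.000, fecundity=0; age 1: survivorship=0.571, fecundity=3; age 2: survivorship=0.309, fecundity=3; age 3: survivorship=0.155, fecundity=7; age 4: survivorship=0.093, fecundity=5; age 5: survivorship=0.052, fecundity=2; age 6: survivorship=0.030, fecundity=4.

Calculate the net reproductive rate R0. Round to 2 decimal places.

4.41

lx·mx by age: 0, 1.713, 0.927, 1.085, 0.465, 0.104, 0.12
R0 = Σ lx·mx = 4.414 → 4.41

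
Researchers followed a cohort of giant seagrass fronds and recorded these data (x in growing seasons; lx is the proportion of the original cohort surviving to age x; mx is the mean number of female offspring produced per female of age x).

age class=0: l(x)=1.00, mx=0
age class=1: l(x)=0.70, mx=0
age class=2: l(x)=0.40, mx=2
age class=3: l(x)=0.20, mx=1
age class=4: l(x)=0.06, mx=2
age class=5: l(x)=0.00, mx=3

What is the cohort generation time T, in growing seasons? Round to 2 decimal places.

2.39

lx·mx: 0, 0, 0.8, 0.2, 0.12, 0 → R0 = 1.12
x·lx·mx: 0, 0, 1.6, 0.6, 0.48, 0 → Σ = 2.68
T = 2.68 / 1.12 = 2.392857… → 2.39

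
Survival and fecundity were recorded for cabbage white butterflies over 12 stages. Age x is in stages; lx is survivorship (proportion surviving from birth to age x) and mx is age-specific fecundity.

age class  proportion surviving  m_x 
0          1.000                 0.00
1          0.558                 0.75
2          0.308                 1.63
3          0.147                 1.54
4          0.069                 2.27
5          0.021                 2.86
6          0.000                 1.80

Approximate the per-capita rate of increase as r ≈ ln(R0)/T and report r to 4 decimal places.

R0 = Σ lx·mx = 0 + 0.4185 + 0.50204 + 0.22638 + 0.15663 + 0.06006 + 0 = 1.36361
Σ x·lx·mx = 3.02854; T = 3.02854/1.36361 = 2.22097…
r ≈ ln(R0)/T = ln(1.36361)/2.22097… = 0.13964… → 0.1396

0.1396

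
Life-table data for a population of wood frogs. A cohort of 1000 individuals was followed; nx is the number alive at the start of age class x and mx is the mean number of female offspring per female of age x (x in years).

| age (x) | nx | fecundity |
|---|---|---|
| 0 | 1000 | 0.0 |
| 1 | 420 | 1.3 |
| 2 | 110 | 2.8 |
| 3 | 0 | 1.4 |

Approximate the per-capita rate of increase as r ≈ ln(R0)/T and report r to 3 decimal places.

-0.116

lx = nx/n0 = nx/1000: 1, 0.42, 0.11, 0
R0 = Σ lx·mx = 0 + 0.546 + 0.308 + 0 = 0.854
Σ x·lx·mx = 1.162; T = 1.162/0.854 = 1.36066…
r ≈ ln(R0)/T = ln(0.854)/1.36066… = -0.11599… → -0.116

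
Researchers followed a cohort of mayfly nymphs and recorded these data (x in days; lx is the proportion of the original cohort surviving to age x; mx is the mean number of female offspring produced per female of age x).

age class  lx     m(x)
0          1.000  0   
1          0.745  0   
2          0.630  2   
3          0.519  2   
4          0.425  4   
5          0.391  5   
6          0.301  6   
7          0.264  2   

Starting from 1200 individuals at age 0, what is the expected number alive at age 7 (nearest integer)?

317

Expected survivors = N0 · l_7 = 1200 × 0.264 = 316.8 → 317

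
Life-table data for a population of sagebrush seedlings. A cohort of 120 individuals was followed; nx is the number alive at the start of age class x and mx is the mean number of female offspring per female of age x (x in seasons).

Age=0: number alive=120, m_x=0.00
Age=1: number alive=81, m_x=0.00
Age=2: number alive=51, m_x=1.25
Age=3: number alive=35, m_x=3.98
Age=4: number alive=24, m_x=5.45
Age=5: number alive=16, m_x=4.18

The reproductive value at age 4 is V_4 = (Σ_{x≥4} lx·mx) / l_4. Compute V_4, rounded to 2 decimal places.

lx = nx/n0 = nx/120: 1, 0.675, 0.425, 0.29167…, 0.2, 0.13333…
lx·mx for x ≥ 4: 1.09, 0.557333… → sum = 1.647333…
V_4 = 1.647333… / l_4 = 1.647333… / 0.2 = 8.236667… → 8.24

8.24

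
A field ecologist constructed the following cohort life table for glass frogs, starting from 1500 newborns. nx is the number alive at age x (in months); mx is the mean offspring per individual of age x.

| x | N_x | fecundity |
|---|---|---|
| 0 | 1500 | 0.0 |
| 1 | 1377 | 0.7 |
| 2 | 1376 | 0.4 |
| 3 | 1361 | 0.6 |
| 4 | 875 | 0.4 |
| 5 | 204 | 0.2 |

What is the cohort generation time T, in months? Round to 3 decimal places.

lx = nx/n0 = nx/1500: 1, 0.918, 0.91733…, 0.90733…, 0.58333…, 0.136
lx·mx: 0, 0.6426, 0.366933…, 0.5444…, 0.233333…, 0.0272 → R0 = 1.814467…
x·lx·mx: 0, 0.6426, 0.733867…, 1.6332…, 0.933333…, 0.136 → Σ = 4.079…
T = 4.079… / 1.814467… = 2.248044… → 2.248

2.248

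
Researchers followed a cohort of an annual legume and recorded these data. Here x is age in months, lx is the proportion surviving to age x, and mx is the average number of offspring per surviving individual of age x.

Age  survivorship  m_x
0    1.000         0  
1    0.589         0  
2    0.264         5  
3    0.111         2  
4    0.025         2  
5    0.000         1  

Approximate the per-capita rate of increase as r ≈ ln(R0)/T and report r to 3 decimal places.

0.211

R0 = Σ lx·mx = 0 + 0 + 1.32 + 0.222 + 0.05 + 0 = 1.592
Σ x·lx·mx = 3.506; T = 3.506/1.592 = 2.20226…
r ≈ ln(R0)/T = ln(1.592)/2.20226… = 0.21114… → 0.211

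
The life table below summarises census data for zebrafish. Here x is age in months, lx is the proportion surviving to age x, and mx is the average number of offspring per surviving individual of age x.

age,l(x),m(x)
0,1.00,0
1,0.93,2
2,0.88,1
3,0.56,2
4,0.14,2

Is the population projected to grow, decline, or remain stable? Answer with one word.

R0 = Σ lx·mx = 0 + 1.86 + 0.88 + 1.12 + 0.28 = 4.14
R0 > 1, so the population is growing.

growing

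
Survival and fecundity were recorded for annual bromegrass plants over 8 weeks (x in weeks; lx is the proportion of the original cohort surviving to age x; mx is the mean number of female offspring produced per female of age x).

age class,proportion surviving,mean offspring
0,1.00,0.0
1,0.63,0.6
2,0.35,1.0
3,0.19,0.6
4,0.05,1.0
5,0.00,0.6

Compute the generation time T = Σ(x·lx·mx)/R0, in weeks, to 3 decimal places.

lx·mx: 0, 0.378, 0.35, 0.114, 0.05, 0 → R0 = 0.892
x·lx·mx: 0, 0.378, 0.7, 0.342, 0.2, 0 → Σ = 1.62
T = 1.62 / 0.892 = 1.816143… → 1.816

1.816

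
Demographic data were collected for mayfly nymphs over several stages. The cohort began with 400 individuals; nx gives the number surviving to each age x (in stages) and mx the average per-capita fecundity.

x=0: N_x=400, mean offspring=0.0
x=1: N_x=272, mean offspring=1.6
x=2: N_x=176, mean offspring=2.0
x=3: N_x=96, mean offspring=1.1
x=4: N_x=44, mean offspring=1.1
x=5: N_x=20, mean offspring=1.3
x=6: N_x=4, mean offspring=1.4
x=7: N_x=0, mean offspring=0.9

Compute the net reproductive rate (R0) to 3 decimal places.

lx = nx/n0 = nx/400: 1, 0.68, 0.44, 0.24, 0.11, 0.05, 0.01, 0
lx·mx by age: 0, 1.088, 0.88, 0.264, 0.121, 0.065, 0.014, 0
R0 = Σ lx·mx = 2.432 → 2.432

2.432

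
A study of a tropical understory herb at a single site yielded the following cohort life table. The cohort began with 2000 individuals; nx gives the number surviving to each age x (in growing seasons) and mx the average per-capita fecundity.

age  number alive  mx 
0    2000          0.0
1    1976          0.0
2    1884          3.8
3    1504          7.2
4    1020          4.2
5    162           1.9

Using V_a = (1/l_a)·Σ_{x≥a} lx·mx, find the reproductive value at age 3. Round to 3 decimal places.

10.253

lx = nx/n0 = nx/2000: 1, 0.988, 0.942, 0.752, 0.51, 0.081
lx·mx for x ≥ 3: 5.4144, 2.142, 0.1539 → sum = 7.7103
V_3 = 7.7103 / l_3 = 7.7103 / 0.752 = 10.253059… → 10.253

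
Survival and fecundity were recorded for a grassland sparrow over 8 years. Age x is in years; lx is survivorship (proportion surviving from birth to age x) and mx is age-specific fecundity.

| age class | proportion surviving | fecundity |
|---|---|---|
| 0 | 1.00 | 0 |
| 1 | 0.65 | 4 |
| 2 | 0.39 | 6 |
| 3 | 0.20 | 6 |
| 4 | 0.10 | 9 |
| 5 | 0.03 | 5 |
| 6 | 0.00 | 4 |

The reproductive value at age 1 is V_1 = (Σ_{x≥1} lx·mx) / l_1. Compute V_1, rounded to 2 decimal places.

11.06

lx·mx for x ≥ 1: 2.6, 2.34, 1.2, 0.9, 0.15, 0 → sum = 7.19
V_1 = 7.19 / l_1 = 7.19 / 0.65 = 11.061538… → 11.06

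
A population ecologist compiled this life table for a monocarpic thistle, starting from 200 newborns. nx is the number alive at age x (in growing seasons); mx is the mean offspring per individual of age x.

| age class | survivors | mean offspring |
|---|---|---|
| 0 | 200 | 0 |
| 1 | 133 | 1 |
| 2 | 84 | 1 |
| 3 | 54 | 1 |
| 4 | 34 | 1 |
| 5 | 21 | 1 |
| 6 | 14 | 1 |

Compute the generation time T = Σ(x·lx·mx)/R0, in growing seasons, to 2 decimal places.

2.32

lx = nx/n0 = nx/200: 1, 0.665, 0.42, 0.27, 0.17, 0.105, 0.07
lx·mx: 0, 0.665, 0.42, 0.27, 0.17, 0.105, 0.07 → R0 = 1.7
x·lx·mx: 0, 0.665, 0.84, 0.81, 0.68, 0.525, 0.42 → Σ = 3.94
T = 3.94 / 1.7 = 2.317647… → 2.32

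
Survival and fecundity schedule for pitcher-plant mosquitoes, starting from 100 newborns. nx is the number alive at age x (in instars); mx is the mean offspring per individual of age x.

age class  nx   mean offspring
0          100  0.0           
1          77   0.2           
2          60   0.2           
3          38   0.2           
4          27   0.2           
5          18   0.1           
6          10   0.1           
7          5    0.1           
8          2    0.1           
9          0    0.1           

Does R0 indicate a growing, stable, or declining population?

lx = nx/n0 = nx/100: 1, 0.77, 0.6, 0.38, 0.27, 0.18, 0.1, 0.05, 0.02, 0
R0 = Σ lx·mx = 0 + 0.154 + 0.12 + 0.076 + 0.054 + 0.018 + 0.01 + 0.005 + 0.002 + 0 = 0.439
R0 < 1, so the population is declining.

declining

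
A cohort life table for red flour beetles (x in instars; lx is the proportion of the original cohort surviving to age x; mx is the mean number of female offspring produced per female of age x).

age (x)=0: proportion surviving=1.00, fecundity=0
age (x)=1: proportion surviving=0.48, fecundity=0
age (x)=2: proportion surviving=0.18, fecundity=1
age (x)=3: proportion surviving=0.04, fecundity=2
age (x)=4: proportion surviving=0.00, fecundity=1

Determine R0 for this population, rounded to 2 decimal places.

lx·mx by age: 0, 0, 0.18, 0.08, 0
R0 = Σ lx·mx = 0.26 → 0.26

0.26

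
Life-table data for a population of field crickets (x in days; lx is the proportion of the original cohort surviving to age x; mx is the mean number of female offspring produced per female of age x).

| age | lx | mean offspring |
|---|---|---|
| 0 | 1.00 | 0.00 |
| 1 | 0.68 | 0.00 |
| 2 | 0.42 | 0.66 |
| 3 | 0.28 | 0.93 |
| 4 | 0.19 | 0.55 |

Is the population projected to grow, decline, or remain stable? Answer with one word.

declining

R0 = Σ lx·mx = 0 + 0 + 0.2772 + 0.2604 + 0.1045 = 0.6421
R0 < 1, so the population is declining.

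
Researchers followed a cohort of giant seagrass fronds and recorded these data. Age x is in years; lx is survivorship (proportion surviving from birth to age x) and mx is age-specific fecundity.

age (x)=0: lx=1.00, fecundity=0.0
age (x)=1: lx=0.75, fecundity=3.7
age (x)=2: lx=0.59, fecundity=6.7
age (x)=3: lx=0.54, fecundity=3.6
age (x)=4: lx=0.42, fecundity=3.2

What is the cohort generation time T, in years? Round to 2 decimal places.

2.19

lx·mx: 0, 2.775, 3.953, 1.944, 1.344 → R0 = 10.016
x·lx·mx: 0, 2.775, 7.906, 5.832, 5.376 → Σ = 21.889
T = 21.889 / 10.016 = 2.185403… → 2.19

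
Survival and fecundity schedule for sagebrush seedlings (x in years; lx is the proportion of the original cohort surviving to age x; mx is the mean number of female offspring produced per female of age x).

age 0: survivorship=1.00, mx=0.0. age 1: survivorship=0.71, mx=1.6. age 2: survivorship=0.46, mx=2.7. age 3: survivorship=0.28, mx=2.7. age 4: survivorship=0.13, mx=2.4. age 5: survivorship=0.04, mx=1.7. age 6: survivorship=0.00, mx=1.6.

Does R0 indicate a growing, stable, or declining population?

R0 = Σ lx·mx = 0 + 1.136 + 1.242 + 0.756 + 0.312 + 0.068 + 0 = 3.514
R0 > 1, so the population is growing.

growing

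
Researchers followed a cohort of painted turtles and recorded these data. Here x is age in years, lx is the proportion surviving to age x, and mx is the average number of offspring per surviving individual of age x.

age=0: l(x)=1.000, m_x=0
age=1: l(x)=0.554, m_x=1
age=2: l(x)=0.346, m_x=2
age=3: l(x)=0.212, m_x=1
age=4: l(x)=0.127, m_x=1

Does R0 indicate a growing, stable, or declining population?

R0 = Σ lx·mx = 0 + 0.554 + 0.692 + 0.212 + 0.127 = 1.585
R0 > 1, so the population is growing.

growing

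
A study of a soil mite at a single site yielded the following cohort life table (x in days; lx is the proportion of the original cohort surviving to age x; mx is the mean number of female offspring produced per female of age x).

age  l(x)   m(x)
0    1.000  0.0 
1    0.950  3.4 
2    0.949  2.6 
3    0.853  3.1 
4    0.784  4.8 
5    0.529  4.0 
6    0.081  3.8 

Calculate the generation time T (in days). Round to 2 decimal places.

3.00

lx·mx: 0, 3.23, 2.4674, 2.6443, 3.7632, 2.116, 0.3078 → R0 = 14.5287
x·lx·mx: 0, 3.23, 4.9348, 7.9329, 15.0528, 10.58, 1.8468 → Σ = 43.5773
T = 43.5773 / 14.5287 = 2.999394… → 3.00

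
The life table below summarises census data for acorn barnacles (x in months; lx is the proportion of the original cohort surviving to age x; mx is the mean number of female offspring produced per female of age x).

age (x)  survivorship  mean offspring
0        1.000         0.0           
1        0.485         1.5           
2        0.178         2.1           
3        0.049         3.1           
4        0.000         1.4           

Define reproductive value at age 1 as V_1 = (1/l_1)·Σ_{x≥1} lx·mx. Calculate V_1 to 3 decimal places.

lx·mx for x ≥ 1: 0.7275, 0.3738, 0.1519, 0 → sum = 1.2532
V_1 = 1.2532 / l_1 = 1.2532 / 0.485 = 2.583918… → 2.584

2.584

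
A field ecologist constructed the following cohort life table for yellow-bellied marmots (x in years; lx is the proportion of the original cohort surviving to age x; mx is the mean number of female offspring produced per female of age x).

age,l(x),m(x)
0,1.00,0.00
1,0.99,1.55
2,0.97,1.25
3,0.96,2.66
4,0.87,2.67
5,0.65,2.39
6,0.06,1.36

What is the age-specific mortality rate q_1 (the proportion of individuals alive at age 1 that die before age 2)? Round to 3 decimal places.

q_1 = (l_1 − l_2) / l_1 = (0.99 − 0.97) / 0.99
     = 0.02 / 0.99 = 0.020202… → 0.020

0.020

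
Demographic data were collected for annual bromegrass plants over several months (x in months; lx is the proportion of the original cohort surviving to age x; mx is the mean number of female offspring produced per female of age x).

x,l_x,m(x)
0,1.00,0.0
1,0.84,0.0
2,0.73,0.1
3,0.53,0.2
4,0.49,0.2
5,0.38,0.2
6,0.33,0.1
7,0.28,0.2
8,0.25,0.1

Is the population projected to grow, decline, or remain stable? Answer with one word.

R0 = Σ lx·mx = 0 + 0 + 0.073 + 0.106 + 0.098 + 0.076 + 0.033 + 0.056 + 0.025 = 0.467
R0 < 1, so the population is declining.

declining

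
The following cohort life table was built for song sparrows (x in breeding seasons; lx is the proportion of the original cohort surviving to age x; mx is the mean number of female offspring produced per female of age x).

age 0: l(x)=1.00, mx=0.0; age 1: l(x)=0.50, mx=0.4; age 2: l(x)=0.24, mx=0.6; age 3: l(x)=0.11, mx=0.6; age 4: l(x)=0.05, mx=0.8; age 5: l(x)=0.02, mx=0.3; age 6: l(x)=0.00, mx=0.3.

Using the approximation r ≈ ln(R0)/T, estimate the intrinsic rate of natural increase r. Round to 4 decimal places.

-0.4088

R0 = Σ lx·mx = 0 + 0.2 + 0.144 + 0.066 + 0.04 + 0.006 + 0 = 0.456
Σ x·lx·mx = 0.876; T = 0.876/0.456 = 1.92105…
r ≈ ln(R0)/T = ln(0.456)/1.92105… = -0.408767… → -0.4088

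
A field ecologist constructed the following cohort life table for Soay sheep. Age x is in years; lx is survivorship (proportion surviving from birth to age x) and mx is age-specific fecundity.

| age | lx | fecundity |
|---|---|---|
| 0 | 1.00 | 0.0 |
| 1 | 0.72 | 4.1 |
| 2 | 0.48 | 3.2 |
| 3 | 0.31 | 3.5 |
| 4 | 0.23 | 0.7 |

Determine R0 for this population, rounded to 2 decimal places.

5.73

lx·mx by age: 0, 2.952, 1.536, 1.085, 0.161
R0 = Σ lx·mx = 5.734 → 5.73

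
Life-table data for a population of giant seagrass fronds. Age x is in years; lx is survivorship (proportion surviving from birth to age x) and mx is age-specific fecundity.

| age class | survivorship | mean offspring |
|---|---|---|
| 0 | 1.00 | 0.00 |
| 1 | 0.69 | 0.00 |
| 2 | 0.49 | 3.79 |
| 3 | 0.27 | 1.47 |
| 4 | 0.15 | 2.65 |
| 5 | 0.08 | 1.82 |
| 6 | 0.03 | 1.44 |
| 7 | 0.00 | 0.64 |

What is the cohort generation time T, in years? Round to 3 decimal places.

lx·mx: 0, 0, 1.8571, 0.3969, 0.3975, 0.1456, 0.0432, 0 → R0 = 2.8403
x·lx·mx: 0, 0, 3.7142, 1.1907, 1.59, 0.728, 0.2592, 0 → Σ = 7.4821
T = 7.4821 / 2.8403 = 2.634264… → 2.634

2.634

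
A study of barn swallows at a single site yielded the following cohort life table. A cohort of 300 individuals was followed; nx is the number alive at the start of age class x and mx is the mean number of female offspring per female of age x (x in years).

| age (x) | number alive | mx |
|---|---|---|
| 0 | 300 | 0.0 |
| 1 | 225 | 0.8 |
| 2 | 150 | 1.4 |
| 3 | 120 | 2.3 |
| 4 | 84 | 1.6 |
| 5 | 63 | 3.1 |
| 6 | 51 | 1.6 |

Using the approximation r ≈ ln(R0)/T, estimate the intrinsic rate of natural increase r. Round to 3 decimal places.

0.401

lx = nx/n0 = nx/300: 1, 0.75, 0.5, 0.4, 0.28, 0.21, 0.17
R0 = Σ lx·mx = 0 + 0.6 + 0.7 + 0.92 + 0.448 + 0.651 + 0.272 = 3.591
Σ x·lx·mx = 11.439; T = 11.439/3.591 = 3.18546…
r ≈ ln(R0)/T = ln(3.591)/3.18546… = 0.40133… → 0.401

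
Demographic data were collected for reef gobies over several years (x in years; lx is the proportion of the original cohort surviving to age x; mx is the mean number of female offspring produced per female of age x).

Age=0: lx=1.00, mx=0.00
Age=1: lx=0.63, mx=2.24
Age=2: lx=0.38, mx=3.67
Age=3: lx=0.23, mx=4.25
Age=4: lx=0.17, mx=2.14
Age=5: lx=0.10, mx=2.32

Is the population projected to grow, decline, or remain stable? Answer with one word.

R0 = Σ lx·mx = 0 + 1.4112 + 1.3946 + 0.9775 + 0.3638 + 0.232 = 4.3791
R0 > 1, so the population is growing.

growing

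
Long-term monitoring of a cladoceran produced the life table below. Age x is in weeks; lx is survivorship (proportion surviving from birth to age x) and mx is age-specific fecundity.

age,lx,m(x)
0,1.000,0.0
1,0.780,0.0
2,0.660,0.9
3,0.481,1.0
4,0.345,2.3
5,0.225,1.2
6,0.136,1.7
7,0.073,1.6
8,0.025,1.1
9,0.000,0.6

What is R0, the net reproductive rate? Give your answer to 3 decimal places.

lx·mx by age: 0, 0, 0.594, 0.481, 0.7935, 0.27, 0.2312, 0.1168, 0.0275, 0
R0 = Σ lx·mx = 2.514 → 2.514

2.514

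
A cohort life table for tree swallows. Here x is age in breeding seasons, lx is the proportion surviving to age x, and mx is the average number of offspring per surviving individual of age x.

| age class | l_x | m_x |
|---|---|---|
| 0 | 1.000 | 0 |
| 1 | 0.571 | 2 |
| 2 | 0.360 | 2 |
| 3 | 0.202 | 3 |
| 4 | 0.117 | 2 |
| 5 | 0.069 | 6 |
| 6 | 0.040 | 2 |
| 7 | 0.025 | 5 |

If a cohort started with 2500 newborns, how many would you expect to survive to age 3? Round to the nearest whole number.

Expected survivors = N0 · l_3 = 2500 × 0.202 = 505 → 505

505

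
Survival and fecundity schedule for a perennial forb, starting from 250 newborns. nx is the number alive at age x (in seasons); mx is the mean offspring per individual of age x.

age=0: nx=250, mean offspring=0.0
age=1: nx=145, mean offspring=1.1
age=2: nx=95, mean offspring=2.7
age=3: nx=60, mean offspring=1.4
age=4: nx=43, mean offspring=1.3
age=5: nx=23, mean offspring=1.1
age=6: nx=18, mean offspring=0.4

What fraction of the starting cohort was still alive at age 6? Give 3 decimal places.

l_6 = n_6/n_0 = 18/250 = 0.072 → 0.072

0.072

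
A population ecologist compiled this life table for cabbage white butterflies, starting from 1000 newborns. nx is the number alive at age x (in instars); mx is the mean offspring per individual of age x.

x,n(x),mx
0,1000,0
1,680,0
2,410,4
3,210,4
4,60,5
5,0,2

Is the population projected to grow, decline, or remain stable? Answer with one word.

lx = nx/n0 = nx/1000: 1, 0.68, 0.41, 0.21, 0.06, 0
R0 = Σ lx·mx = 0 + 0 + 1.64 + 0.84 + 0.3 + 0 = 2.78
R0 > 1, so the population is growing.

growing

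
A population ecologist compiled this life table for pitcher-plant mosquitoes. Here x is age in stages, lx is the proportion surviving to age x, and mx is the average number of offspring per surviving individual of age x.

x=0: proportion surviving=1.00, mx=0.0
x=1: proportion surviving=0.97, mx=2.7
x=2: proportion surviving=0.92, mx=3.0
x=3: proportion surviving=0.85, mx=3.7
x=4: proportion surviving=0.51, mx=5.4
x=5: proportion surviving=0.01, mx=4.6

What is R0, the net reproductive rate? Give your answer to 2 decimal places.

lx·mx by age: 0, 2.619, 2.76, 3.145, 2.754, 0.046
R0 = Σ lx·mx = 11.324 → 11.32

11.32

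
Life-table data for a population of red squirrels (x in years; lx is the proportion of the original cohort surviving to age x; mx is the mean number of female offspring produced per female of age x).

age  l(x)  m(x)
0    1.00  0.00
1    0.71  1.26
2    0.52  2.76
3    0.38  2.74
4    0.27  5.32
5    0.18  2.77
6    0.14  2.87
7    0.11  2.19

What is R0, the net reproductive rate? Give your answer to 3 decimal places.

lx·mx by age: 0, 0.8946, 1.4352, 1.0412, 1.4364, 0.4986, 0.4018, 0.2409
R0 = Σ lx·mx = 5.9487 → 5.949

5.949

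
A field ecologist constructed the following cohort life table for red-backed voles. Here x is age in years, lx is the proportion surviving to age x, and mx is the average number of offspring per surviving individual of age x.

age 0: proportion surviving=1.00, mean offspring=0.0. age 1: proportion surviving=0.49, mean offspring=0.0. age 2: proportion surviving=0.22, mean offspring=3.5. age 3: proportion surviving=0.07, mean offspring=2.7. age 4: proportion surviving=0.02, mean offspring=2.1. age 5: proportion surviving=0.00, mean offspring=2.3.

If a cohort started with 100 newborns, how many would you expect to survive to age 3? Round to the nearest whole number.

Expected survivors = N0 · l_3 = 100 × 0.07 = 7 → 7

7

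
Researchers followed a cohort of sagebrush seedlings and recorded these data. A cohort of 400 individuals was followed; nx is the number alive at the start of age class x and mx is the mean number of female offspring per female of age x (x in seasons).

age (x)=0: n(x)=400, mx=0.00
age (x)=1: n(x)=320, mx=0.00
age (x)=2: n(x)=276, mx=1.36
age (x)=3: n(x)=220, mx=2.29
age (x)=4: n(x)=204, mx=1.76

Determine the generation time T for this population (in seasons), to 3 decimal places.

lx = nx/n0 = nx/400: 1, 0.8, 0.69, 0.55, 0.51
lx·mx: 0, 0, 0.9384, 1.2595, 0.8976 → R0 = 3.0955
x·lx·mx: 0, 0, 1.8768, 3.7785, 3.5904 → Σ = 9.2457
T = 9.2457 / 3.0955 = 2.98682… → 2.987

2.987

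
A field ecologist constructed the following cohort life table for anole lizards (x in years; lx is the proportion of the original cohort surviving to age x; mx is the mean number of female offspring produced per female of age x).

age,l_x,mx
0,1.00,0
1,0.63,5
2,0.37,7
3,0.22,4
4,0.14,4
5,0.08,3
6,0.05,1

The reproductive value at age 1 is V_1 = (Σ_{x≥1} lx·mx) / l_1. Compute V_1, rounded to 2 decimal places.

11.86

lx·mx for x ≥ 1: 3.15, 2.59, 0.88, 0.56, 0.24, 0.05 → sum = 7.47
V_1 = 7.47 / l_1 = 7.47 / 0.63 = 11.857143… → 11.86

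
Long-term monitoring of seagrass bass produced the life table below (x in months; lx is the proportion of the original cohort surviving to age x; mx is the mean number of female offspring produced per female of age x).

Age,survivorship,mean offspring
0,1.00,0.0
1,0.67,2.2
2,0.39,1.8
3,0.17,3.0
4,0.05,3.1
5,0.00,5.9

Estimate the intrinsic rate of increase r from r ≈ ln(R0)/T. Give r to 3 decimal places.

0.590

R0 = Σ lx·mx = 0 + 1.474 + 0.702 + 0.51 + 0.155 + 0 = 2.841
Σ x·lx·mx = 5.028; T = 5.028/2.841 = 1.7698…
r ≈ ln(R0)/T = ln(2.841)/1.7698… = 0.58999… → 0.590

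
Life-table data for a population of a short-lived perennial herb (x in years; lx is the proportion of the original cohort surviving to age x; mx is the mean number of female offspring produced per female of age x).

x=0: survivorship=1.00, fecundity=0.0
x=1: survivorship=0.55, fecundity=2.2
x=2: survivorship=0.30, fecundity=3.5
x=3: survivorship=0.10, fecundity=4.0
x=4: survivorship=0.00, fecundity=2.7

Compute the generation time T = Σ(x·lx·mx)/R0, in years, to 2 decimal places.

1.70

lx·mx: 0, 1.21, 1.05, 0.4, 0 → R0 = 2.66
x·lx·mx: 0, 1.21, 2.1, 1.2, 0 → Σ = 4.51
T = 4.51 / 2.66 = 1.695489… → 1.70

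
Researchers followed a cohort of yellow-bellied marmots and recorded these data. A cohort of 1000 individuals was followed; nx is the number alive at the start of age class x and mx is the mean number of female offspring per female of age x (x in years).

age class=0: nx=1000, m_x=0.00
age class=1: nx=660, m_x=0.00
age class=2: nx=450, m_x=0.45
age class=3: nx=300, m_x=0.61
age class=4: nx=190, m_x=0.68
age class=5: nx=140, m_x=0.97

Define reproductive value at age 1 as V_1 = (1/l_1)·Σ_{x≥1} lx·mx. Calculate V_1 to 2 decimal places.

0.99

lx = nx/n0 = nx/1000: 1, 0.66, 0.45, 0.3, 0.19, 0.14
lx·mx for x ≥ 1: 0, 0.2025, 0.183, 0.1292, 0.1358 → sum = 0.6505
V_1 = 0.6505 / l_1 = 0.6505 / 0.66 = 0.985606… → 0.99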